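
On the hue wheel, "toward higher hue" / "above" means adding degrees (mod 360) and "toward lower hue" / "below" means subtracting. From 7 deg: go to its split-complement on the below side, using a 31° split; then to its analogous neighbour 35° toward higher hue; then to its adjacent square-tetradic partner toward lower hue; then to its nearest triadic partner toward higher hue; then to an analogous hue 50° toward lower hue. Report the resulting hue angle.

7 + 149 = 156°   (split-comp 31° ↓)
156 + 35 = 191°   (analog 35° ↑)
191 − 90 = 101°   (square ↓)
101 + 120 = 221°   (triadic ↑)
221 − 50 = 171°   (analog 50° ↓)

171°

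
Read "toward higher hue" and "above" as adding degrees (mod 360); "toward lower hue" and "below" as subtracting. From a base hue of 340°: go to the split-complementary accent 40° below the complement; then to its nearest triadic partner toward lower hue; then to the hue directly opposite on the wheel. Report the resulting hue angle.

split-comp 40° ↓ +140°: 340 + 140 = 480 → 480 − 360 = 120°
triadic ↓ −120°: 120 − 120 = 0°
complement +180°: 0 + 180 = 180°

180°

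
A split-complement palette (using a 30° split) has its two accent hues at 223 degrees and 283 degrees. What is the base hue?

The accents sit 30° either side of the complement, so the complement is their short-arc midpoint on the wheel.
Short-arc midpoint of 223° and 283°: 253°.
Base is 180° from the complement: 253 − 180 = 73°

73°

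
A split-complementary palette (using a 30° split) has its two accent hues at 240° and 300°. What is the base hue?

The accents sit 30° either side of the complement, so the complement is their short-arc midpoint on the wheel.
Short-arc midpoint of 240° and 300°: 270°.
Base is 180° from the complement: 270 − 180 = 90°

90°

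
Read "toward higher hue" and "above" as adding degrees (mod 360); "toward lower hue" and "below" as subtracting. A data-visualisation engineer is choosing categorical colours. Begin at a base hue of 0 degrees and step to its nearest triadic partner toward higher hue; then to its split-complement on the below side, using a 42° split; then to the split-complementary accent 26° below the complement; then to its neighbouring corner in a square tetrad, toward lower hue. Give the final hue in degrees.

+120° (triadic ↑): 0 + 120 = 120°
+138° (split-comp 42° ↓): 120 + 138 = 258°
+154° (split-comp 26° ↓): 258 + 154 = 412 → 412 − 360 = 52°
−90° (square ↓): 52 − 90 = -38 → -38 + 360 = 322°

322°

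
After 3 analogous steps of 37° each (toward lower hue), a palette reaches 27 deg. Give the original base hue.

3 steps of 37° (toward lower hue) give a net shift of −111°.
Start = end − shift: 27 + 111 = 138°

138°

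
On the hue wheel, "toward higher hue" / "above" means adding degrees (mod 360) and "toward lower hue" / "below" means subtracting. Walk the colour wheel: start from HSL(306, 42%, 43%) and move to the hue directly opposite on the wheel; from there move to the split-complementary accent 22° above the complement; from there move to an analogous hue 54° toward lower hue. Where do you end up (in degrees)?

274°

+180° (complement): 306 + 180 = 486 → 486 − 360 = 126°
+202° (split-comp 22° ↑): 126 + 202 = 328°
−54° (analog 54° ↓): 328 − 54 = 274°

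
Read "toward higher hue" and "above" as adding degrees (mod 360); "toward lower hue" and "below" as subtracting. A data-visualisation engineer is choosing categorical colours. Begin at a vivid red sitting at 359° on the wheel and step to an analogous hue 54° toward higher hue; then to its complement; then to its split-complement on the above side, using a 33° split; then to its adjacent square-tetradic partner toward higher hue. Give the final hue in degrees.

176°

analog 54° ↑ +54°: 359 + 54 = 413 → 413 − 360 = 53°
complement +180°: 53 + 180 = 233°
split-comp 33° ↑ +213°: 233 + 213 = 446 → 446 − 360 = 86°
square ↑ +90°: 86 + 90 = 176°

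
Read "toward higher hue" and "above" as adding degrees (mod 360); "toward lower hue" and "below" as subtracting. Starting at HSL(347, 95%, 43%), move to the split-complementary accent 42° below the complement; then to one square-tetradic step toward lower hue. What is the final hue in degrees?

35°

+138° (split-comp 42° ↓): 347 + 138 = 485 → 485 − 360 = 125°
−90° (square ↓): 125 − 90 = 35°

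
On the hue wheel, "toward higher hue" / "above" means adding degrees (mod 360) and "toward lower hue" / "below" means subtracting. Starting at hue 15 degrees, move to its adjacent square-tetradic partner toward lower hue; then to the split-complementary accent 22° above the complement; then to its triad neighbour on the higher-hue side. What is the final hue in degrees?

15 − 90 = -75 → -75 + 360 = 285°   (square ↓)
285 + 202 = 487 → 487 − 360 = 127°   (split-comp 22° ↑)
127 + 120 = 247°   (triadic ↑)

247°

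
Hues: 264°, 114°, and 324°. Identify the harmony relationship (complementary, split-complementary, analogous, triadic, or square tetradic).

Sort the hues: 114°, 264°, 324°.
Successive gaps around the wheel: 150°, 60°, 150°.
Two 150° gaps and one 60° gap — a base hue opposite a pair of accents 30° either side of its complement — is the split-complementary pattern.

split-complementary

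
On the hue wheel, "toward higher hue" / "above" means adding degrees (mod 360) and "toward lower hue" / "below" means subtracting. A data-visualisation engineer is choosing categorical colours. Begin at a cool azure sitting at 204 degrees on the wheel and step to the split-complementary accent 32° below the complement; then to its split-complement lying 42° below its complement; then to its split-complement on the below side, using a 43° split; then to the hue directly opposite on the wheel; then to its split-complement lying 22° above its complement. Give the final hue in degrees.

+148° (split-comp 32° ↓): 204 + 148 = 352°
+138° (split-comp 42° ↓): 352 + 138 = 490 → 490 − 360 = 130°
+137° (split-comp 43° ↓): 130 + 137 = 267°
+180° (complement): 267 + 180 = 447 → 447 − 360 = 87°
+202° (split-comp 22° ↑): 87 + 202 = 289°

289°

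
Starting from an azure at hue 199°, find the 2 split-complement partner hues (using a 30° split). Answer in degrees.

Complement of 199°: 199 + 180 = 379 → 379 − 360 = 19°
19 − 30 = -11 → -11 + 360 = 349°
19 + 30 = 49°

349° and 49°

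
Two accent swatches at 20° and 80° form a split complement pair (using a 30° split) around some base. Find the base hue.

230°

The accents sit 30° either side of the complement, so the complement is their short-arc midpoint on the wheel.
Short-arc midpoint of 20° and 80°: 50°.
Base is 180° from the complement: 50 − 180 = -130 → -130 + 360 = 230°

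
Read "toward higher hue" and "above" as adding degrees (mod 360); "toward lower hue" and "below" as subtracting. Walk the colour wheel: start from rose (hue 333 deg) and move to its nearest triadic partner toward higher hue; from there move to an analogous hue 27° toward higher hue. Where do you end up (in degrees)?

triadic ↑ +120°: 333 + 120 = 453 → 453 − 360 = 93°
analog 27° ↑ +27°: 93 + 27 = 120°

120°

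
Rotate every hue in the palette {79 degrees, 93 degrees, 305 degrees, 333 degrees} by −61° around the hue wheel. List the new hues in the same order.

79 − 61 = 18°
93 − 61 = 32°
305 − 61 = 244°
333 − 61 = 272°

18°, 32°, 244°, 272°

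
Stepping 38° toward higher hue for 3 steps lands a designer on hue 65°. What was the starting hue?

3 steps of 38° (toward higher hue) give a net shift of +114°.
Start = end − shift: 65 − 114 = -49 → -49 + 360 = 311°

311°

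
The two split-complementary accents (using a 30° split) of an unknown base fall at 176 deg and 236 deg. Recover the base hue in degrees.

The accents sit 30° either side of the complement, so the complement is their short-arc midpoint on the wheel.
Short-arc midpoint of 176° and 236°: 206°.
Base is 180° from the complement: 206 − 180 = 26°

26°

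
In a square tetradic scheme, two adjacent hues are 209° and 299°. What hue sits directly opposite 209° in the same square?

29°

A square tetradic scheme places four hues 90° apart; opposite corners are 180° apart.
209 + 180 = 389 → 389 − 360 = 29°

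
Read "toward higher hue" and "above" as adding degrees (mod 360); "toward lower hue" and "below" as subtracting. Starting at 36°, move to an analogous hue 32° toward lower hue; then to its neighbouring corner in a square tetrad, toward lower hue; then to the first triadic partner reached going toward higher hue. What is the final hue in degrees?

34°

analog 32° ↓ −32°: 36 − 32 = 4°
square ↓ −90°: 4 − 90 = -86 → -86 + 360 = 274°
triadic ↑ +120°: 274 + 120 = 394 → 394 − 360 = 34°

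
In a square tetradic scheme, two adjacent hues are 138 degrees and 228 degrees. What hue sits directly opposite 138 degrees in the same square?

A square tetradic scheme places four hues 90° apart; opposite corners are 180° apart.
138 + 180 = 318°

318°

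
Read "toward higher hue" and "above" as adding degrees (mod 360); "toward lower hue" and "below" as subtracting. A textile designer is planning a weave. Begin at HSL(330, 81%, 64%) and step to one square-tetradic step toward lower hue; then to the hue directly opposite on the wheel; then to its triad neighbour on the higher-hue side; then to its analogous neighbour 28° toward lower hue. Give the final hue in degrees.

−90° (square ↓): 330 − 90 = 240°
+180° (complement): 240 + 180 = 420 → 420 − 360 = 60°
+120° (triadic ↑): 60 + 120 = 180°
−28° (analog 28° ↓): 180 − 28 = 152°

152°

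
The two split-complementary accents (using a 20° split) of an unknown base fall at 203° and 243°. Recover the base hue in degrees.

The accents sit 20° either side of the complement, so the complement is their short-arc midpoint on the wheel.
Short-arc midpoint of 203° and 243°: 223°.
Base is 180° from the complement: 223 − 180 = 43°

43°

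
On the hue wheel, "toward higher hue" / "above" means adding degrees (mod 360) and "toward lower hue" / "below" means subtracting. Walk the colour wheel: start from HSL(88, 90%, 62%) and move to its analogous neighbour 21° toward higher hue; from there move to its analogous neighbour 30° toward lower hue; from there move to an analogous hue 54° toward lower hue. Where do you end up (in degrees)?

25°

88 + 21 = 109°   (analog 21° ↑)
109 − 30 = 79°   (analog 30° ↓)
79 − 54 = 25°   (analog 54° ↓)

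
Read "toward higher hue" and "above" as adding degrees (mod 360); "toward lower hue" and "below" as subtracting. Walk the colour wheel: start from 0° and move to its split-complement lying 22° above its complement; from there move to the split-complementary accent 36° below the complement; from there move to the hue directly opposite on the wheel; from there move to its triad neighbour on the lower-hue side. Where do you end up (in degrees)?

0 + 202 = 202°   (split-comp 22° ↑)
202 + 144 = 346°   (split-comp 36° ↓)
346 + 180 = 526 → 526 − 360 = 166°   (complement)
166 − 120 = 46°   (triadic ↓)

46°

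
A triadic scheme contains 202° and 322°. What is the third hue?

82°

A triad spaces three hues 120° apart.
The full set is {82°, 202°, 322°}.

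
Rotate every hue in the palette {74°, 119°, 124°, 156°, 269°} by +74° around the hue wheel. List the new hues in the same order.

148°, 193°, 198°, 230°, 343°

74 + 74 = 148°
119 + 74 = 193°
124 + 74 = 198°
156 + 74 = 230°
269 + 74 = 343°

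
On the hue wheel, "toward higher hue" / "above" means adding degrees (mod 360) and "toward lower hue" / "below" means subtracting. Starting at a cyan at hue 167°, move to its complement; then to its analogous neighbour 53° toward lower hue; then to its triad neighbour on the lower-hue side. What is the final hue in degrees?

174°

+180° (complement): 167 + 180 = 347°
−53° (analog 53° ↓): 347 − 53 = 294°
−120° (triadic ↓): 294 − 120 = 174°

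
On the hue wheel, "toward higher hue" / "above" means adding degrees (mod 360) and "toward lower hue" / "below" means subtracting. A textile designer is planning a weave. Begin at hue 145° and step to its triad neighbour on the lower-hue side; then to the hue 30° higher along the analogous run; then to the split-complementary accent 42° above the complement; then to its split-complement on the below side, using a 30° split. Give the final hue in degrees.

67°

−120° (triadic ↓): 145 − 120 = 25°
+30° (analog 30° ↑): 25 + 30 = 55°
+222° (split-comp 42° ↑): 55 + 222 = 277°
+150° (split-comp 30° ↓): 277 + 150 = 427 → 427 − 360 = 67°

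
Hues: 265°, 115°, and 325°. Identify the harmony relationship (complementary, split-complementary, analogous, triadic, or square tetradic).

split-complementary

Sort the hues: 115°, 265°, 325°.
Successive gaps around the wheel: 150°, 60°, 150°.
Two 150° gaps and one 60° gap — a base hue opposite a pair of accents 30° either side of its complement — is the split-complementary pattern.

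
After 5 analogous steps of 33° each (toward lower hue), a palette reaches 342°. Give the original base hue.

5 steps of 33° (toward lower hue) give a net shift of −165°.
Start = end − shift: 342 + 165 = 507 → 507 − 360 = 147°

147°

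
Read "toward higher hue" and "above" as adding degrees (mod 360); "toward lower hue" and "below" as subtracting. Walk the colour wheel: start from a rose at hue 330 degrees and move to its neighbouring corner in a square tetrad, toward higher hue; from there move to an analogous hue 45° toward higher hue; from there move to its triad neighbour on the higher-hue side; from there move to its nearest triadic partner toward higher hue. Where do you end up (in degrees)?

345°

+90° (square ↑): 330 + 90 = 420 → 420 − 360 = 60°
+45° (analog 45° ↑): 60 + 45 = 105°
+120° (triadic ↑): 105 + 120 = 225°
+120° (triadic ↑): 225 + 120 = 345°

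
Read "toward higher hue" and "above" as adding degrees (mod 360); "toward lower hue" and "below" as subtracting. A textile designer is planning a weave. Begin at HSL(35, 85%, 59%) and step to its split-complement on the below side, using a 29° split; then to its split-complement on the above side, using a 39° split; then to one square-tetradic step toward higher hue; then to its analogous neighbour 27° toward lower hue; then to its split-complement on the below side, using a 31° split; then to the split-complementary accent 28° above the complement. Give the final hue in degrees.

105°

+151° (split-comp 29° ↓): 35 + 151 = 186°
+219° (split-comp 39° ↑): 186 + 219 = 405 → 405 − 360 = 45°
+90° (square ↑): 45 + 90 = 135°
−27° (analog 27° ↓): 135 − 27 = 108°
+149° (split-comp 31° ↓): 108 + 149 = 257°
+208° (split-comp 28° ↑): 257 + 208 = 465 → 465 − 360 = 105°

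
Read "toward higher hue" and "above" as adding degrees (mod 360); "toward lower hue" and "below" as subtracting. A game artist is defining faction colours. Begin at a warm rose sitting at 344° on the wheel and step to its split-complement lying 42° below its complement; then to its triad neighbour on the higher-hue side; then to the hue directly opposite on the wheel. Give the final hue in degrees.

62°

split-comp 42° ↓ +138°: 344 + 138 = 482 → 482 − 360 = 122°
triadic ↑ +120°: 122 + 120 = 242°
complement +180°: 242 + 180 = 422 → 422 − 360 = 62°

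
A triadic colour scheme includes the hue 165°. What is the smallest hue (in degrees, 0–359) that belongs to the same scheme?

A triad places three hues 120° apart.
The full set through 165° is {45°, 165°, 285°}.

45°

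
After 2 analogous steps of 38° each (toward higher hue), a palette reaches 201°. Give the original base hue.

2 steps of 38° (toward higher hue) give a net shift of +76°.
Start = end − shift: 201 − 76 = 125°

125°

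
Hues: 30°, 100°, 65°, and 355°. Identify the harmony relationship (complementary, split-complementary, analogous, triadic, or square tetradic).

analogous

Sort the hues: 30°, 65°, 100°, 355°.
Successive gaps around the wheel: 35°, 35°, 255°, 35°.
A run of hues at equal small steps (35°) with one large closing gap is an analogous group.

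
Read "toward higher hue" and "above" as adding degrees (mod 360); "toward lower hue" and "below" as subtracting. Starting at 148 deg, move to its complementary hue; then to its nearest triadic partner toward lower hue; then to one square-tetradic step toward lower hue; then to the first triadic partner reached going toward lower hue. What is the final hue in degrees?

358°

148 + 180 = 328°   (complement)
328 − 120 = 208°   (triadic ↓)
208 − 90 = 118°   (square ↓)
118 − 120 = -2 → -2 + 360 = 358°   (triadic ↓)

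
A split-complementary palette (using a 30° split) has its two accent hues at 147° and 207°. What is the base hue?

357°

The accents sit 30° either side of the complement, so the complement is their short-arc midpoint on the wheel.
Short-arc midpoint of 147° and 207°: 177°.
Base is 180° from the complement: 177 − 180 = -3 → -3 + 360 = 357°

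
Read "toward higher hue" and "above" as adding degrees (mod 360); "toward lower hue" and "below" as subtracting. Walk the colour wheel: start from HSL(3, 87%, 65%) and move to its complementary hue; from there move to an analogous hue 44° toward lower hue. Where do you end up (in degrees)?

139°

complement +180°: 3 + 180 = 183°
analog 44° ↓ −44°: 183 − 44 = 139°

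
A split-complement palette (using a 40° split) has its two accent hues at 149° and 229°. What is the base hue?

The accents sit 40° either side of the complement, so the complement is their short-arc midpoint on the wheel.
Short-arc midpoint of 149° and 229°: 189°.
Base is 180° from the complement: 189 − 180 = 9°

9°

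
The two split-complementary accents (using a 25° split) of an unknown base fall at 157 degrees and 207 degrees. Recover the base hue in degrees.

The accents sit 25° either side of the complement, so the complement is their short-arc midpoint on the wheel.
Short-arc midpoint of 157° and 207°: 182°.
Base is 180° from the complement: 182 − 180 = 2°

2°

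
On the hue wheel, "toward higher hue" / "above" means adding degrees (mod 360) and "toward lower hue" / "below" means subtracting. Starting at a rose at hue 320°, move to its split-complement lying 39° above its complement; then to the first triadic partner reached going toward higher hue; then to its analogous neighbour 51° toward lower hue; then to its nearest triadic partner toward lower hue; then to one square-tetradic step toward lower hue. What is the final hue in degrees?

split-comp 39° ↑ +219°: 320 + 219 = 539 → 539 − 360 = 179°
triadic ↑ +120°: 179 + 120 = 299°
analog 51° ↓ −51°: 299 − 51 = 248°
triadic ↓ −120°: 248 − 120 = 128°
square ↓ −90°: 128 − 90 = 38°

38°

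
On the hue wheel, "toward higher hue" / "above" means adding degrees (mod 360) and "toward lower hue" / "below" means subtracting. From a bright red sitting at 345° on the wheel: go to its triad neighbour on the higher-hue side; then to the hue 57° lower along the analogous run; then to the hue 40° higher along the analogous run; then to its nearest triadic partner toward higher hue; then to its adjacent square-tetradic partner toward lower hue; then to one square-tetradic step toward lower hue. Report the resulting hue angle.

28°

345 + 120 = 465 → 465 − 360 = 105°   (triadic ↑)
105 − 57 = 48°   (analog 57° ↓)
48 + 40 = 88°   (analog 40° ↑)
88 + 120 = 208°   (triadic ↑)
208 − 90 = 118°   (square ↓)
118 − 90 = 28°   (square ↓)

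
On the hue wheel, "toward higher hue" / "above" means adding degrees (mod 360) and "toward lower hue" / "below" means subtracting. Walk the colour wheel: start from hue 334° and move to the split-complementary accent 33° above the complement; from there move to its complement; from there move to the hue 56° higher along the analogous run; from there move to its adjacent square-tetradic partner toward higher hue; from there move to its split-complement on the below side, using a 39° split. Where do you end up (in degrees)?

334 + 213 = 547 → 547 − 360 = 187°   (split-comp 33° ↑)
187 + 180 = 367 → 367 − 360 = 7°   (complement)
7 + 56 = 63°   (analog 56° ↑)
63 + 90 = 153°   (square ↑)
153 + 141 = 294°   (split-comp 39° ↓)

294°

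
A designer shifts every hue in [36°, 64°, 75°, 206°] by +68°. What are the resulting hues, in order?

104°, 132°, 143°, 274°

36 + 68 = 104°
64 + 68 = 132°
75 + 68 = 143°
206 + 68 = 274°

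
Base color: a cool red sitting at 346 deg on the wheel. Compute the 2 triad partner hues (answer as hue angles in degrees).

106° and 226°

A triad places three hues 120° apart.
346 + 120 = 466 → 466 − 360 = 106°
346 + 240 = 586 → 586 − 360 = 226°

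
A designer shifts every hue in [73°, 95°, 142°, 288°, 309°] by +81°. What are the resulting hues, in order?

73 + 81 = 154°
95 + 81 = 176°
142 + 81 = 223°
288 + 81 = 369 → 369 − 360 = 9°
309 + 81 = 390 → 390 − 360 = 30°

154°, 176°, 223°, 9°, 30°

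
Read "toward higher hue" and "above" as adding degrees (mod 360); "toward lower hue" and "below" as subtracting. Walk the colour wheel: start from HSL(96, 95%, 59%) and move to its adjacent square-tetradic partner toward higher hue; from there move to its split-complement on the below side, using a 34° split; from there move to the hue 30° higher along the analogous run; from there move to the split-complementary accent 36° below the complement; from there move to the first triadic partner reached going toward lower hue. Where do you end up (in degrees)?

26°

96 + 90 = 186°   (square ↑)
186 + 146 = 332°   (split-comp 34° ↓)
332 + 30 = 362 → 362 − 360 = 2°   (analog 30° ↑)
2 + 144 = 146°   (split-comp 36° ↓)
146 − 120 = 26°   (triadic ↓)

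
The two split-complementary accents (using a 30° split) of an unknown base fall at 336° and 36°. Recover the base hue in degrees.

The accents sit 30° either side of the complement, so the complement is their short-arc midpoint on the wheel.
Short-arc midpoint of 336° and 36°: 6°.
Base is 180° from the complement: 6 − 180 = -174 → -174 + 360 = 186°

186°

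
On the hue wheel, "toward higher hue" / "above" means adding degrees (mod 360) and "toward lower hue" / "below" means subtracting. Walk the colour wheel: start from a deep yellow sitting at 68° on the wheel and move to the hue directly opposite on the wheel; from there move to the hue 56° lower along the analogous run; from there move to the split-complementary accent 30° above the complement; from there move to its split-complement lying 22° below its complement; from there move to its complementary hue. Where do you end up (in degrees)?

20°

complement +180°: 68 + 180 = 248°
analog 56° ↓ −56°: 248 − 56 = 192°
split-comp 30° ↑ +210°: 192 + 210 = 402 → 402 − 360 = 42°
split-comp 22° ↓ +158°: 42 + 158 = 200°
complement +180°: 200 + 180 = 380 → 380 − 360 = 20°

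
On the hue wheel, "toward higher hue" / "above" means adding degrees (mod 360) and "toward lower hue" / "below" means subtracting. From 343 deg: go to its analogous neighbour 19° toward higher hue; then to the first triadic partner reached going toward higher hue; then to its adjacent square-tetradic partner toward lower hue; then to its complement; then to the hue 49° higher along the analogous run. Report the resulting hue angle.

261°

343 + 19 = 362 → 362 − 360 = 2°   (analog 19° ↑)
2 + 120 = 122°   (triadic ↑)
122 − 90 = 32°   (square ↓)
32 + 180 = 212°   (complement)
212 + 49 = 261°   (analog 49° ↑)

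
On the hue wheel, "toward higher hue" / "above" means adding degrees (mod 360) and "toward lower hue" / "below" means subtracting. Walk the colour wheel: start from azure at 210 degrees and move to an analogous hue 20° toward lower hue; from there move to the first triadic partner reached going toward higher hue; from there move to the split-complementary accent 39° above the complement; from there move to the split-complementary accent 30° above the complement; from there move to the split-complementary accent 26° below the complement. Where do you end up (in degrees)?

−20° (analog 20° ↓): 210 − 20 = 190°
+120° (triadic ↑): 190 + 120 = 310°
+219° (split-comp 39° ↑): 310 + 219 = 529 → 529 − 360 = 169°
+210° (split-comp 30° ↑): 169 + 210 = 379 → 379 − 360 = 19°
+154° (split-comp 26° ↓): 19 + 154 = 173°

173°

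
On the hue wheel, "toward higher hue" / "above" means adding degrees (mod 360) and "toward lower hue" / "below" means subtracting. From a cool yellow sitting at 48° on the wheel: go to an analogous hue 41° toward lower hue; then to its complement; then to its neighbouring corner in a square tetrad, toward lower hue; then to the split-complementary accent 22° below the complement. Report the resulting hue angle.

analog 41° ↓ −41°: 48 − 41 = 7°
complement +180°: 7 + 180 = 187°
square ↓ −90°: 187 − 90 = 97°
split-comp 22° ↓ +158°: 97 + 158 = 255°

255°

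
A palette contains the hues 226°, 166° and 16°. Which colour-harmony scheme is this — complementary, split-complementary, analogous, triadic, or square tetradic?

split-complementary

Sort the hues: 16°, 166°, 226°.
Successive gaps around the wheel: 150°, 60°, 150°.
Two 150° gaps and one 60° gap — a base hue opposite a pair of accents 30° either side of its complement — is the split-complementary pattern.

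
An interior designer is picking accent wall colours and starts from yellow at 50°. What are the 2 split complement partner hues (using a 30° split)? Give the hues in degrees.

Split-complementary hues sit 30° either side of the complement.
Complement of 50°: 50 + 180 = 230°
230 − 30 = 200°
230 + 30 = 260°

200° and 260°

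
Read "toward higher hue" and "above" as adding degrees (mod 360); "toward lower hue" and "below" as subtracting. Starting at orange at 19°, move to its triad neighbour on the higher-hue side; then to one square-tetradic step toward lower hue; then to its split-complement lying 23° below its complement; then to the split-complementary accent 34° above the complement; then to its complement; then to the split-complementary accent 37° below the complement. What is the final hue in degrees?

triadic ↑ +120°: 19 + 120 = 139°
square ↓ −90°: 139 − 90 = 49°
split-comp 23° ↓ +157°: 49 + 157 = 206°
split-comp 34° ↑ +214°: 206 + 214 = 420 → 420 − 360 = 60°
complement +180°: 60 + 180 = 240°
split-comp 37° ↓ +143°: 240 + 143 = 383 → 383 − 360 = 23°

23°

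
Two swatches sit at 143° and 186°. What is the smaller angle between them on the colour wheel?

43°

|143 − 186| = 43.
43 ≤ 180, so the shorter arc is 43°.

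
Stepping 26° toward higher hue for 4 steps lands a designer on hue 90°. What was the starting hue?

346°

4 steps of 26° (toward higher hue) give a net shift of +104°.
Start = end − shift: 90 − 104 = -14 → -14 + 360 = 346°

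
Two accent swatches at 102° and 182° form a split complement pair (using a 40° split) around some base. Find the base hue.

322°

The accents sit 40° either side of the complement, so the complement is their short-arc midpoint on the wheel.
Short-arc midpoint of 102° and 182°: 142°.
Base is 180° from the complement: 142 − 180 = -38 → -38 + 360 = 322°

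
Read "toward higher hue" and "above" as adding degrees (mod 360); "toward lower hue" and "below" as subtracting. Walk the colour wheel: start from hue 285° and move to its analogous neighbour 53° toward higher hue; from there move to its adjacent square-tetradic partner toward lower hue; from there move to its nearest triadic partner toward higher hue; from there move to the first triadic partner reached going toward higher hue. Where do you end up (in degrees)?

+53° (analog 53° ↑): 285 + 53 = 338°
−90° (square ↓): 338 − 90 = 248°
+120° (triadic ↑): 248 + 120 = 368 → 368 − 360 = 8°
+120° (triadic ↑): 8 + 120 = 128°

128°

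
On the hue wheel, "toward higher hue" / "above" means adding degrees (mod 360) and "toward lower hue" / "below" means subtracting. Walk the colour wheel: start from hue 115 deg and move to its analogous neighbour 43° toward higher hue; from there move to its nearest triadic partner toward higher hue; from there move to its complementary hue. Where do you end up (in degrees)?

98°

+43° (analog 43° ↑): 115 + 43 = 158°
+120° (triadic ↑): 158 + 120 = 278°
+180° (complement): 278 + 180 = 458 → 458 − 360 = 98°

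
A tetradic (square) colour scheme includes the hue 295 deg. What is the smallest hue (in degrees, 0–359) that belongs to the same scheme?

25°

A square tetradic scheme places four hues every 90°.
The full set through 295° is {25°, 115°, 205°, 295°}.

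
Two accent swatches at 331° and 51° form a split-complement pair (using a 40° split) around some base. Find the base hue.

The accents sit 40° either side of the complement, so the complement is their short-arc midpoint on the wheel.
Short-arc midpoint of 331° and 51°: 11°.
Base is 180° from the complement: 11 − 180 = -169 → -169 + 360 = 191°

191°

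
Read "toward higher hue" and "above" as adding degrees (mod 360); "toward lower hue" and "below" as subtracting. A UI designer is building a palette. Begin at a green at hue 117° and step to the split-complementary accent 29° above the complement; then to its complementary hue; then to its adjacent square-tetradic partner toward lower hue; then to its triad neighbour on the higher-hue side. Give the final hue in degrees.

117 + 209 = 326°   (split-comp 29° ↑)
326 + 180 = 506 → 506 − 360 = 146°   (complement)
146 − 90 = 56°   (square ↓)
56 + 120 = 176°   (triadic ↑)

176°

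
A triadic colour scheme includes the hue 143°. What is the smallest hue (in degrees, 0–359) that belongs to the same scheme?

23°

A triad places three hues 120° apart.
The full set through 143° is {23°, 143°, 263°}.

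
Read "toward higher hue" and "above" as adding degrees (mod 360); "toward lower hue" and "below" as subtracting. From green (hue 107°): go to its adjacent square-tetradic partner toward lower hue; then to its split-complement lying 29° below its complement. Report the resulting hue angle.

−90° (square ↓): 107 − 90 = 17°
+151° (split-comp 29° ↓): 17 + 151 = 168°

168°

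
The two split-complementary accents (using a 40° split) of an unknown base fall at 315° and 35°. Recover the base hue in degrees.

The accents sit 40° either side of the complement, so the complement is their short-arc midpoint on the wheel.
Short-arc midpoint of 315° and 35°: 355°.
Base is 180° from the complement: 355 − 180 = 175°

175°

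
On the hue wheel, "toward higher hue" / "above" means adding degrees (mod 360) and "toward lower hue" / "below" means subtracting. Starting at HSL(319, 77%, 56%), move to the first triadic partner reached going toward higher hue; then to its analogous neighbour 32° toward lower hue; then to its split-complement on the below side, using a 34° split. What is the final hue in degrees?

triadic ↑ +120°: 319 + 120 = 439 → 439 − 360 = 79°
analog 32° ↓ −32°: 79 − 32 = 47°
split-comp 34° ↓ +146°: 47 + 146 = 193°

193°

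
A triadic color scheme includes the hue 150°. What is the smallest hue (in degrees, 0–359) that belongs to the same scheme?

30°

A triad places three hues 120° apart.
The full set through 150° is {30°, 150°, 270°}.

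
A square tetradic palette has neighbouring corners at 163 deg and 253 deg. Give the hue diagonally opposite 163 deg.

343°

A square tetradic scheme places four hues 90° apart; opposite corners are 180° apart.
163 + 180 = 343°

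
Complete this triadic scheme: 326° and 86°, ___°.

206°

A triad places three hues 120° apart.
The full set through 86° is {86°, 206°, 326°}.
Given {86°, 326°}, the missing hue is 206°.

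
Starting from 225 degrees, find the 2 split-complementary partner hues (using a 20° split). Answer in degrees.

25° and 65°

Split-complementary hues sit 20° either side of the complement.
Complement of 225 degrees: 225 + 180 = 405 → 405 − 360 = 45°
45 − 20 = 25°
45 + 20 = 65°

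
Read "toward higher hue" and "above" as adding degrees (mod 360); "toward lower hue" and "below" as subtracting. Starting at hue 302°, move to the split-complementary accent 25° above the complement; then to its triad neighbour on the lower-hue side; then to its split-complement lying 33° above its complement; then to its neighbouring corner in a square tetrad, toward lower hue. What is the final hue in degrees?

150°

302 + 205 = 507 → 507 − 360 = 147°   (split-comp 25° ↑)
147 − 120 = 27°   (triadic ↓)
27 + 213 = 240°   (split-comp 33° ↑)
240 − 90 = 150°   (square ↓)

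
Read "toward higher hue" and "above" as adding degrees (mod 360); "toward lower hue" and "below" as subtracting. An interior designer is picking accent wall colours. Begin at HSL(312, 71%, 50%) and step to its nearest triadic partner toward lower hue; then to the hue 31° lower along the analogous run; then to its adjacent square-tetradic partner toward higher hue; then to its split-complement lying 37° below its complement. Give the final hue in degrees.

−120° (triadic ↓): 312 − 120 = 192°
−31° (analog 31° ↓): 192 − 31 = 161°
+90° (square ↑): 161 + 90 = 251°
+143° (split-comp 37° ↓): 251 + 143 = 394 → 394 − 360 = 34°

34°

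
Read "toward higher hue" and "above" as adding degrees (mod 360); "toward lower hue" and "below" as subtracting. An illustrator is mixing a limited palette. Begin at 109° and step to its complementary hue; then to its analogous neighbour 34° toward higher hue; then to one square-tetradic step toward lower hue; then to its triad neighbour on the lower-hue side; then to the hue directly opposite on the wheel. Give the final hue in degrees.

293°

complement +180°: 109 + 180 = 289°
analog 34° ↑ +34°: 289 + 34 = 323°
square ↓ −90°: 323 − 90 = 233°
triadic ↓ −120°: 233 − 120 = 113°
complement +180°: 113 + 180 = 293°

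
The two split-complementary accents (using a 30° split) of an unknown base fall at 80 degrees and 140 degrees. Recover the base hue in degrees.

The accents sit 30° either side of the complement, so the complement is their short-arc midpoint on the wheel.
Short-arc midpoint of 80° and 140°: 110°.
Base is 180° from the complement: 110 − 180 = -70 → -70 + 360 = 290°

290°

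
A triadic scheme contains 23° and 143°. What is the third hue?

A triad spaces three hues 120° apart.
The full set is {23°, 143°, 263°}.

263°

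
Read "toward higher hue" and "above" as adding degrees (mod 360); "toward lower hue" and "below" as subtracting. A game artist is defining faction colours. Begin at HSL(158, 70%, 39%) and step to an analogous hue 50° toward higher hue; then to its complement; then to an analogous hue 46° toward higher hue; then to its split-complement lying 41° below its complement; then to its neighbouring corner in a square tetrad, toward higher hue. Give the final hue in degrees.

+50° (analog 50° ↑): 158 + 50 = 208°
+180° (complement): 208 + 180 = 388 → 388 − 360 = 28°
+46° (analog 46° ↑): 28 + 46 = 74°
+139° (split-comp 41° ↓): 74 + 139 = 213°
+90° (square ↑): 213 + 90 = 303°

303°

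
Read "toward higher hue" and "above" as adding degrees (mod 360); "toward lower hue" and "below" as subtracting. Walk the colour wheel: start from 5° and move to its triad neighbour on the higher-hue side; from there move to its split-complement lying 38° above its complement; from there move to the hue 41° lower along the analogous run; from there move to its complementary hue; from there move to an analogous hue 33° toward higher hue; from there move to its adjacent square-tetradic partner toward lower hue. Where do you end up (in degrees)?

65°

5 + 120 = 125°   (triadic ↑)
125 + 218 = 343°   (split-comp 38° ↑)
343 − 41 = 302°   (analog 41° ↓)
302 + 180 = 482 → 482 − 360 = 122°   (complement)
122 + 33 = 155°   (analog 33° ↑)
155 − 90 = 65°   (square ↓)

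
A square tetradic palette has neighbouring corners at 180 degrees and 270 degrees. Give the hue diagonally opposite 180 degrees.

A square tetradic scheme places four hues 90° apart; opposite corners are 180° apart.
180 + 180 = 360 → 360 − 360 = 0°

0°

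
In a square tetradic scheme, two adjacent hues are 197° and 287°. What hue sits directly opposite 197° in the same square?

17°

A square tetradic scheme places four hues 90° apart; opposite corners are 180° apart.
197 + 180 = 377 → 377 − 360 = 17°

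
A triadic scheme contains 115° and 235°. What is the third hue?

A triad spaces three hues 120° apart.
The full set is {115°, 235°, 355°}.

355°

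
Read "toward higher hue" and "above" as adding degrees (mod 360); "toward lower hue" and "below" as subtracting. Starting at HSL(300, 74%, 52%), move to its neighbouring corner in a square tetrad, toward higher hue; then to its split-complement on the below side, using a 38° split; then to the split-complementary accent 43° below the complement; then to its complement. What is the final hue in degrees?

129°

300 + 90 = 390 → 390 − 360 = 30°   (square ↑)
30 + 142 = 172°   (split-comp 38° ↓)
172 + 137 = 309°   (split-comp 43° ↓)
309 + 180 = 489 → 489 − 360 = 129°   (complement)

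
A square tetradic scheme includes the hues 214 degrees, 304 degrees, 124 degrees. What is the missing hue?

A square tetradic scheme places four hues every 90°.
The full set through 124° is {34°, 124°, 214°, 304°}.
Given {124°, 214°, 304°}, the missing hue is 34°.

34°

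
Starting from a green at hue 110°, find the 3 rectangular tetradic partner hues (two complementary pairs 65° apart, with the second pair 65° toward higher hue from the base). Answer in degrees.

175°, 290° and 355°

A rectangular tetradic uses two complementary pairs 65° apart: offsets 0°, 65°, 180°, 245°.
110 + 65 = 175°
110 + 180 = 290°
110 + 245 = 355°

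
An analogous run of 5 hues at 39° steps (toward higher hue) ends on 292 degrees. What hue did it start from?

4 steps of 39° (toward higher hue) give a net shift of +156°.
Start = end − shift: 292 − 156 = 136°

136°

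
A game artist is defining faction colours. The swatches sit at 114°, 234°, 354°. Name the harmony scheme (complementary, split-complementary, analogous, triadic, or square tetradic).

triadic

Sort the hues: 114°, 234°, 354°.
Successive gaps around the wheel: 120°, 120°, 120°.
Three hues equally spaced 120° apart form a triad.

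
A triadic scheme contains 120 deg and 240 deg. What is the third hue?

A triad spaces three hues 120° apart.
The full set is {0°, 120°, 240°}.

0°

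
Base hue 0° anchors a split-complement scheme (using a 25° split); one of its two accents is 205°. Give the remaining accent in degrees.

Split-complementary hues sit 25° either side of the complement.
Complement of the base 0°: 0 + 180 = 180°
The given accent 205° is 25° one side of 180°; the other accent sits 25° the other side: 180 − 25 = 155°

155°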